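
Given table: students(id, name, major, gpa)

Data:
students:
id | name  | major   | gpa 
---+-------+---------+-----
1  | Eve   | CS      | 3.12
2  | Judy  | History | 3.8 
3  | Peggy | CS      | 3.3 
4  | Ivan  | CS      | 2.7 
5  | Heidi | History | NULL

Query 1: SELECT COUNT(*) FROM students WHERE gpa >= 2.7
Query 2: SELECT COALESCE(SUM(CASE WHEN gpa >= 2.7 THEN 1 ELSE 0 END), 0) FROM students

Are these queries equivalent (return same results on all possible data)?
Yes, equivalent

Both queries return: [(4,)]

Reason: COUNT with WHERE vs conditional SUM (COALESCE handles empty-table NULL)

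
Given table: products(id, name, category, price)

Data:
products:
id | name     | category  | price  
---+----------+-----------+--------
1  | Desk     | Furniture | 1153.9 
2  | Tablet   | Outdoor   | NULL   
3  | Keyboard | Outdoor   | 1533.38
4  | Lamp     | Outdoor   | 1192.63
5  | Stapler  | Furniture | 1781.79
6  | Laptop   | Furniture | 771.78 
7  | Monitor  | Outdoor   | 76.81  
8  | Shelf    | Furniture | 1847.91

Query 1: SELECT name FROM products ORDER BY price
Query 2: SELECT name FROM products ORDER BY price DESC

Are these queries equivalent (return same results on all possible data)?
No, not equivalent

Query 1 returns: [('Tablet',), ('Monitor',), ('Laptop',), ('Desk',), ('Lamp',), ('Keyboard',), ('Stapler',), ('Shelf',)]
Query 2 returns: [('Shelf',), ('Stapler',), ('Keyboard',), ('Lamp',), ('Desk',), ('Laptop',), ('Monitor',), ('Tablet',)]

Reason: ASC vs DESC gives opposite ordering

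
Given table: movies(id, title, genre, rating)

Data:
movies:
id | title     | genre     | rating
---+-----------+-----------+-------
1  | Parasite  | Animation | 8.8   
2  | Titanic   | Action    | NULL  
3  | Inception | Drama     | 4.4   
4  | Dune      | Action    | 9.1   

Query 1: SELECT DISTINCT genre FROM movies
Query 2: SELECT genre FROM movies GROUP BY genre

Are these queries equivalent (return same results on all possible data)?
Yes, equivalent

Both queries return: [('Action',), ('Animation',), ('Drama',)]

Reason: Both get unique genres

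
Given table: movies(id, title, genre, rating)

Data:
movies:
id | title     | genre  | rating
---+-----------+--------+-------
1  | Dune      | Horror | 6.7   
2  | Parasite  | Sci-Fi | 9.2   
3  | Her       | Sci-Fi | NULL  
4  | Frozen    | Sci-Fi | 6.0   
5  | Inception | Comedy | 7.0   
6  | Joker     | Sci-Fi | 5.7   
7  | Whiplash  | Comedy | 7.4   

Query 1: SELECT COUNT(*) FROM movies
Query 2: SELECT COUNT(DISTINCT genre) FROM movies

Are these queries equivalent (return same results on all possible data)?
No, not equivalent

Query 1 returns: [(7,)]
Query 2 returns: [(3,)]

Reason: COUNT(*) counts rows, COUNT(DISTINCT genre) counts unique genres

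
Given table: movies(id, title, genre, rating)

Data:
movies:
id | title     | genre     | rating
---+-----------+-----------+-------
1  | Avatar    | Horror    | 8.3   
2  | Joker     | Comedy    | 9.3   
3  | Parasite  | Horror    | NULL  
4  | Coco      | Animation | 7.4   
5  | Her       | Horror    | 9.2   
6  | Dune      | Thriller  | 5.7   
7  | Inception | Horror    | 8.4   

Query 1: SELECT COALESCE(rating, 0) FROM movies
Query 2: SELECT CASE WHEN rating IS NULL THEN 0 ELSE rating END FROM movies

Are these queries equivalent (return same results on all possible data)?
Yes, equivalent

Both queries return: [(0,), (5.7,), (7.4,), (8.3,), (8.4,), (9.2,), (9.3,)]

Reason: COALESCE vs CASE for NULL handling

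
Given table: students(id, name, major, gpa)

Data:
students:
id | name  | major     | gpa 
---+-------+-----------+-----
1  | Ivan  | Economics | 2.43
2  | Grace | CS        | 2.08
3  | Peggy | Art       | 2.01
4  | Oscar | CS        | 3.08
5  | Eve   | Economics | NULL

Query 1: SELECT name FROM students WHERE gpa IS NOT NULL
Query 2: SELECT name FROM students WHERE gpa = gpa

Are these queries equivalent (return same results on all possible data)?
Yes, equivalent

Both queries return: [('Grace',), ('Ivan',), ('Oscar',), ('Peggy',)]

Reason: IS NOT NULL vs self-equality (both exclude NULLs)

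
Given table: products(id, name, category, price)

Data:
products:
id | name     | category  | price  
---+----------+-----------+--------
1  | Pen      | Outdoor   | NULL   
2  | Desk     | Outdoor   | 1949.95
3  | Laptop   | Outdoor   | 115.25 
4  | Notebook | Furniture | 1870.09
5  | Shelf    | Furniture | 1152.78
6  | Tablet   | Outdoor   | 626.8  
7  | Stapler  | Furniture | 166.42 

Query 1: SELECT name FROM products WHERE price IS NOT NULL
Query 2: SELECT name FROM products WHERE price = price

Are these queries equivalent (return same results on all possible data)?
Yes, equivalent

Both queries return: [('Desk',), ('Laptop',), ('Notebook',), ('Shelf',), ('Stapler',), ('Tablet',)]

Reason: IS NOT NULL vs self-equality (both exclude NULLs)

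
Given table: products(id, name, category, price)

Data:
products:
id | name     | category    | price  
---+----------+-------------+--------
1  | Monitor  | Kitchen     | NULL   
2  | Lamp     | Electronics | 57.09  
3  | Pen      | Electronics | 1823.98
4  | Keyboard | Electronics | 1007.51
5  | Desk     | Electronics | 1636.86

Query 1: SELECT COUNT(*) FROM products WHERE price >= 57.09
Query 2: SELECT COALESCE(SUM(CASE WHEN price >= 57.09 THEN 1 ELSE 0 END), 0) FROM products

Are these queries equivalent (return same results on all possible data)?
Yes, equivalent

Both queries return: [(4,)]

Reason: COUNT with WHERE vs conditional SUM (COALESCE handles empty-table NULL)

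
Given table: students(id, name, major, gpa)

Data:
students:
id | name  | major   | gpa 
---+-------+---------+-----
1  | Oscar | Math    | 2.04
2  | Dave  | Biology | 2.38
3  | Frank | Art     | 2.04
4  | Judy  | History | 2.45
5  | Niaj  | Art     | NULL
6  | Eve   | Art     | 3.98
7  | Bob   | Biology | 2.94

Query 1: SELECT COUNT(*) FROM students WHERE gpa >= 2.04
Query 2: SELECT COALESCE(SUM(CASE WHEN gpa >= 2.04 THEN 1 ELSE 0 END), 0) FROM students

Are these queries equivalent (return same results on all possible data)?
Yes, equivalent

Both queries return: [(6,)]

Reason: COUNT with WHERE vs conditional SUM (COALESCE handles empty-table NULL)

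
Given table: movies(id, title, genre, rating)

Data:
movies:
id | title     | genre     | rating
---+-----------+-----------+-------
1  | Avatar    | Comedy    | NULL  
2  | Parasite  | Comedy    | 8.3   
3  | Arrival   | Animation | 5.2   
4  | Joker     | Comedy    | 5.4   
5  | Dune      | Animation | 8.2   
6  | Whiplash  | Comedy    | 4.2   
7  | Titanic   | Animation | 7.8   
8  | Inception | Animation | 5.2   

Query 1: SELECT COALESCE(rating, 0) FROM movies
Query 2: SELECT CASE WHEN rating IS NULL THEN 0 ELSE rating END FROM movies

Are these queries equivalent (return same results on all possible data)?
Yes, equivalent

Both queries return: [(0,), (4.2,), (5.2,), (5.2,), (5.4,), (7.8,), (8.2,), (8.3,)]

Reason: COALESCE vs CASE for NULL handling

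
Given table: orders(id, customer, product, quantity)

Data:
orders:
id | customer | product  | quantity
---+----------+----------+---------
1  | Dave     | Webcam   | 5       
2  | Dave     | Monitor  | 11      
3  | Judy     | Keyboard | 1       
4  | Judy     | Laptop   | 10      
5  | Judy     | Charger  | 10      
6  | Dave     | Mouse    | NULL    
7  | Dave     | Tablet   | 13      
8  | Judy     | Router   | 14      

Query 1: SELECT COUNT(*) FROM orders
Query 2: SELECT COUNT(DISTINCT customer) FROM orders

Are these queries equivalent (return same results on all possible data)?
No, not equivalent

Query 1 returns: [(8,)]
Query 2 returns: [(2,)]

Reason: COUNT(*) counts rows, COUNT(DISTINCT customer) counts unique customers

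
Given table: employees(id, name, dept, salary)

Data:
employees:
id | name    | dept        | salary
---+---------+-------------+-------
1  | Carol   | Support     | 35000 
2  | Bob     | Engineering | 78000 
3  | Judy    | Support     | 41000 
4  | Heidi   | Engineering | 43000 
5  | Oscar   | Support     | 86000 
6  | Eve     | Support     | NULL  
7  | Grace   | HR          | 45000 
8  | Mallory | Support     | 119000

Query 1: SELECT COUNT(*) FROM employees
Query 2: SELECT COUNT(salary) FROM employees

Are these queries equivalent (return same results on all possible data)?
No, not equivalent

Query 1 returns: [(8,)]
Query 2 returns: [(7,)]

Reason: COUNT(*) includes NULLs, COUNT(column) excludes them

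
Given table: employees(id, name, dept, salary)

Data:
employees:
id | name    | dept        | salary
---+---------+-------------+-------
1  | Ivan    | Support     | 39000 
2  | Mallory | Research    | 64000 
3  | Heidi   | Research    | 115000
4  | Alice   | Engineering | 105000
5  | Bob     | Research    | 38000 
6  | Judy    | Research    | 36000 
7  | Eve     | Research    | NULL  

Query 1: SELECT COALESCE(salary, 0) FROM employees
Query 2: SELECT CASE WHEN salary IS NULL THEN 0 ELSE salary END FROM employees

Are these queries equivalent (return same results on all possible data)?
Yes, equivalent

Both queries return: [(0,), (36000,), (38000,), (39000,), (64000,), (105000,), (115000,)]

Reason: COALESCE vs CASE for NULL handling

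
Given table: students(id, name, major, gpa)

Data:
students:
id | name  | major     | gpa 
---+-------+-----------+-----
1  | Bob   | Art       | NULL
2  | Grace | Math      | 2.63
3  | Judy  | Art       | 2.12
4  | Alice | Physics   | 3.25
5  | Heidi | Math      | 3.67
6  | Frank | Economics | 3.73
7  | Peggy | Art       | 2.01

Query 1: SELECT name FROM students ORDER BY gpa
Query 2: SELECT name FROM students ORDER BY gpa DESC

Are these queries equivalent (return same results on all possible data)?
No, not equivalent

Query 1 returns: [('Bob',), ('Peggy',), ('Judy',), ('Grace',), ('Alice',), ('Heidi',), ('Frank',)]
Query 2 returns: [('Frank',), ('Heidi',), ('Alice',), ('Grace',), ('Judy',), ('Peggy',), ('Bob',)]

Reason: ASC vs DESC gives opposite ordering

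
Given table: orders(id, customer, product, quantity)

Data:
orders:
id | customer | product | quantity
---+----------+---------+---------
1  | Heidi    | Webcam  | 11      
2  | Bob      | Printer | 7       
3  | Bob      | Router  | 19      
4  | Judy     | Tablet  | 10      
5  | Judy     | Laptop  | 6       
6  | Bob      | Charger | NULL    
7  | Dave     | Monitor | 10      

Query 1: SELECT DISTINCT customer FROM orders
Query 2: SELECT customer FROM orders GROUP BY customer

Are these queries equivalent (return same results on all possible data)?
Yes, equivalent

Both queries return: [('Bob',), ('Dave',), ('Heidi',), ('Judy',)]

Reason: Both get unique customers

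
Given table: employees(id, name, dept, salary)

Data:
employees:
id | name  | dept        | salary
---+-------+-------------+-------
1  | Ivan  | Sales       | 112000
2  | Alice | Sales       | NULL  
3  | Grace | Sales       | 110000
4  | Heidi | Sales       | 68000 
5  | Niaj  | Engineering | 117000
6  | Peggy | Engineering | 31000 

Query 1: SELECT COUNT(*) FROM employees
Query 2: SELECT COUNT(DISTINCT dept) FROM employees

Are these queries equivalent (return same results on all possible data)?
No, not equivalent

Query 1 returns: [(6,)]
Query 2 returns: [(2,)]

Reason: COUNT(*) counts rows, COUNT(DISTINCT dept) counts unique depts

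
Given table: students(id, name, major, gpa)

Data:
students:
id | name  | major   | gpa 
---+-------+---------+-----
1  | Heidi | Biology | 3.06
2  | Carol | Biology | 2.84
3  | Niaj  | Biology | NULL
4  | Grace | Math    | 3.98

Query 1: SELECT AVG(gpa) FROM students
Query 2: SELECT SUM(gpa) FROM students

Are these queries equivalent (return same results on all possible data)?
No, not equivalent

Query 1 returns: [(3.293333333333333,)]
Query 2 returns: [(9.879999999999999,)]

Reason: AVG vs SUM give different aggregate values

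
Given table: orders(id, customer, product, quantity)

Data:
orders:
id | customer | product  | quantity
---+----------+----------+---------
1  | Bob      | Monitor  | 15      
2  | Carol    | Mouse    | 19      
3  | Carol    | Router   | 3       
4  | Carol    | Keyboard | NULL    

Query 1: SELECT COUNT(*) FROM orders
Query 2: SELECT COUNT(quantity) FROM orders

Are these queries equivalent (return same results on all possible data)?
No, not equivalent

Query 1 returns: [(4,)]
Query 2 returns: [(3,)]

Reason: COUNT(*) includes NULLs, COUNT(column) excludes them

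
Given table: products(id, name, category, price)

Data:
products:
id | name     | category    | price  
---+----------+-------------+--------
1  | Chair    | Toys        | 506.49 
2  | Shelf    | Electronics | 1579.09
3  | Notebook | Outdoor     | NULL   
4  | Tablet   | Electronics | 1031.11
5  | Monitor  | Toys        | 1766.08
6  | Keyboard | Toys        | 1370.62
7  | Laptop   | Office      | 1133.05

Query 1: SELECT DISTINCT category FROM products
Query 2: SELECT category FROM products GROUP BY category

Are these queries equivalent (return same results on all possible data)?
Yes, equivalent

Both queries return: [('Electronics',), ('Office',), ('Outdoor',), ('Toys',)]

Reason: Both get unique categorys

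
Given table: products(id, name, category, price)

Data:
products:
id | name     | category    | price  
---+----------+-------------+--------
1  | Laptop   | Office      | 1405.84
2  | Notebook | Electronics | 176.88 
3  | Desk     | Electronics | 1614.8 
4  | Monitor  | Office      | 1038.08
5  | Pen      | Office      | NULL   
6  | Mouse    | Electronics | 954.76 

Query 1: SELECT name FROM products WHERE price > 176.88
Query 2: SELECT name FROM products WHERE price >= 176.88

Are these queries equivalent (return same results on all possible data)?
No, not equivalent

Query 1 returns: [('Laptop',), ('Desk',), ('Monitor',), ('Mouse',)]
Query 2 returns: [('Laptop',), ('Notebook',), ('Desk',), ('Monitor',), ('Mouse',)]

Reason: > vs >= gives different results when price = 176.88 exists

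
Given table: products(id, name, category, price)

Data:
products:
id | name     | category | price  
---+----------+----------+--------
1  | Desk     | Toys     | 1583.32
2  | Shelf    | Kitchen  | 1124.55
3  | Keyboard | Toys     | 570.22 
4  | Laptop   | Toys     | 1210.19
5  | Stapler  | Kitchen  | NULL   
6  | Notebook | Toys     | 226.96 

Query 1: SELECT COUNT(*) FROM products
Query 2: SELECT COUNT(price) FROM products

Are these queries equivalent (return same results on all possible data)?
No, not equivalent

Query 1 returns: [(6,)]
Query 2 returns: [(5,)]

Reason: COUNT(*) includes NULLs, COUNT(column) excludes them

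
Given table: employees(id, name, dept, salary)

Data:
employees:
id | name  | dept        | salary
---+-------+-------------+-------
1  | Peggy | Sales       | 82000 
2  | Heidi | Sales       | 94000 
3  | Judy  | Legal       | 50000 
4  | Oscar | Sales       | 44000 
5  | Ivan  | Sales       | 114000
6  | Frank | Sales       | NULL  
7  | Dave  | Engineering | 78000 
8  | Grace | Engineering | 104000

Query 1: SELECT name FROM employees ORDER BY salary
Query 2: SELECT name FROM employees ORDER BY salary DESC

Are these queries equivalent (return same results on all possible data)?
No, not equivalent

Query 1 returns: [('Frank',), ('Oscar',), ('Judy',), ('Dave',), ('Peggy',), ('Heidi',), ('Grace',), ('Ivan',)]
Query 2 returns: [('Ivan',), ('Grace',), ('Heidi',), ('Peggy',), ('Dave',), ('Judy',), ('Oscar',), ('Frank',)]

Reason: ASC vs DESC gives opposite ordering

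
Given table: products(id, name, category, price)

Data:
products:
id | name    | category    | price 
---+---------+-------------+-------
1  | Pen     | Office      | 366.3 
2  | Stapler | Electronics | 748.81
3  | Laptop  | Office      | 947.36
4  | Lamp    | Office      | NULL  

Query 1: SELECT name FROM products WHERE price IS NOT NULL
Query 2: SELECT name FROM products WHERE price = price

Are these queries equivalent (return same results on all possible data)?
Yes, equivalent

Both queries return: [('Laptop',), ('Pen',), ('Stapler',)]

Reason: IS NOT NULL vs self-equality (both exclude NULLs)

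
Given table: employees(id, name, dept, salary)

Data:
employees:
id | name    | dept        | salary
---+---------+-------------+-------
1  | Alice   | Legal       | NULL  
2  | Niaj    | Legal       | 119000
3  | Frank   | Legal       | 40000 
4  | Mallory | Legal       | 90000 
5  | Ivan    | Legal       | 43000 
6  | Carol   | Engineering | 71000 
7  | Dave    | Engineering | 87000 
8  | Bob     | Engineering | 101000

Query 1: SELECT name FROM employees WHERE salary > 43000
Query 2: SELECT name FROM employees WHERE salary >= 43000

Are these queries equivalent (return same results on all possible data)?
No, not equivalent

Query 1 returns: [('Niaj',), ('Mallory',), ('Carol',), ('Dave',), ('Bob',)]
Query 2 returns: [('Niaj',), ('Mallory',), ('Ivan',), ('Carol',), ('Dave',), ('Bob',)]

Reason: > vs >= gives different results when salary = 43000 exists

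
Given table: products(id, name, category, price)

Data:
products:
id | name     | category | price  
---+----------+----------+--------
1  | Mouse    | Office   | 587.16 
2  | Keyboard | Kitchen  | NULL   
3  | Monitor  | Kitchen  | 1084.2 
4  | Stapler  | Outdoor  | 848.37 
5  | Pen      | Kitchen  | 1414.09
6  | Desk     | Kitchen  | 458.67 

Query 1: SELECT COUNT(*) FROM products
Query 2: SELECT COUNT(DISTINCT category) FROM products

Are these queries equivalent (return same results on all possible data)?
No, not equivalent

Query 1 returns: [(6,)]
Query 2 returns: [(3,)]

Reason: COUNT(*) counts rows, COUNT(DISTINCT category) counts unique categorys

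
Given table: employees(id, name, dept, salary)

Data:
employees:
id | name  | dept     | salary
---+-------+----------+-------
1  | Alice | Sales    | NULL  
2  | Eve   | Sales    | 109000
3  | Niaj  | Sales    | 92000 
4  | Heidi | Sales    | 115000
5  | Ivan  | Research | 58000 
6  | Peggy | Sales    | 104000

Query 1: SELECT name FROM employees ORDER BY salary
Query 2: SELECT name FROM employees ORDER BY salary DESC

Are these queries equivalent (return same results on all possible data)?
No, not equivalent

Query 1 returns: [('Alice',), ('Ivan',), ('Niaj',), ('Peggy',), ('Eve',), ('Heidi',)]
Query 2 returns: [('Heidi',), ('Eve',), ('Peggy',), ('Niaj',), ('Ivan',), ('Alice',)]

Reason: ASC vs DESC gives opposite ordering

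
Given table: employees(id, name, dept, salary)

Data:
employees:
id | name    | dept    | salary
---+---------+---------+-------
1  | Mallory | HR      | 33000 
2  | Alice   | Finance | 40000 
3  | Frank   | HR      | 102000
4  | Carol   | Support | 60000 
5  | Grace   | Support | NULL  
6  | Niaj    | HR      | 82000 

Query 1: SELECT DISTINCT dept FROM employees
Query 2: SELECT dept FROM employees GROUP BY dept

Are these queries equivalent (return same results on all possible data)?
Yes, equivalent

Both queries return: [('Finance',), ('HR',), ('Support',)]

Reason: Both get unique depts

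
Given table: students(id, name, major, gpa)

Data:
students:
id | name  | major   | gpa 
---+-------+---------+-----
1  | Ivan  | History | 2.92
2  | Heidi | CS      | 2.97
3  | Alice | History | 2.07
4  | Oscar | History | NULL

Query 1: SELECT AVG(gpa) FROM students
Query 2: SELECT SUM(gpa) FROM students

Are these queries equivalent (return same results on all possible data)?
No, not equivalent

Query 1 returns: [(2.6533333333333333,)]
Query 2 returns: [(7.96,)]

Reason: AVG vs SUM give different aggregate values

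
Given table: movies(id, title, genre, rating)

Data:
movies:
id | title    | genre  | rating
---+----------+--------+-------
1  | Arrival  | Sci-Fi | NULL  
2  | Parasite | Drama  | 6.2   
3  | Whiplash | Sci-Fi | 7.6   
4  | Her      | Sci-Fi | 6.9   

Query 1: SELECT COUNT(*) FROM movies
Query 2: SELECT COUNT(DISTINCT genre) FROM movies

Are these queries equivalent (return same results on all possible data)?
No, not equivalent

Query 1 returns: [(4,)]
Query 2 returns: [(2,)]

Reason: COUNT(*) counts rows, COUNT(DISTINCT genre) counts unique genres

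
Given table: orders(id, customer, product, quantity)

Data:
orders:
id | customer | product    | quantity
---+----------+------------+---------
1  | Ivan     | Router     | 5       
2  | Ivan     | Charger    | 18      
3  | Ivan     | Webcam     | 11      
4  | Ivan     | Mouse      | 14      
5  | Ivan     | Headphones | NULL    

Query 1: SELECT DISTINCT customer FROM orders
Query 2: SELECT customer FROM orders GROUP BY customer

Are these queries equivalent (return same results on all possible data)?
Yes, equivalent

Both queries return: [('Ivan',)]

Reason: Both get unique customers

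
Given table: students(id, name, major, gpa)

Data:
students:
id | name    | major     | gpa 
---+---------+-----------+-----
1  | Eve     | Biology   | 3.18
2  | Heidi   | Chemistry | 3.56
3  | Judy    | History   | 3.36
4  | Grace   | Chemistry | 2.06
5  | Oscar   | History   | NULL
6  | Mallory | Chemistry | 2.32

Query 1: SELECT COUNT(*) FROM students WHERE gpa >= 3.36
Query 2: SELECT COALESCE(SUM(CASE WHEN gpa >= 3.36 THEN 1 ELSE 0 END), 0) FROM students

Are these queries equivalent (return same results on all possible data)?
Yes, equivalent

Both queries return: [(2,)]

Reason: COUNT with WHERE vs conditional SUM (COALESCE handles empty-table NULL)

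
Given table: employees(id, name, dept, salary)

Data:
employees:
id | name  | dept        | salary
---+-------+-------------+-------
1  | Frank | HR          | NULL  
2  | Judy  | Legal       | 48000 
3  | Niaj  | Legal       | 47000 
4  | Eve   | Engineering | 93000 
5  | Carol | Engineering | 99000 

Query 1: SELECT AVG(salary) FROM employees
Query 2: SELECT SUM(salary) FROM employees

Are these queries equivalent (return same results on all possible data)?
No, not equivalent

Query 1 returns: [(71750.0,)]
Query 2 returns: [(287000,)]

Reason: AVG vs SUM give different aggregate values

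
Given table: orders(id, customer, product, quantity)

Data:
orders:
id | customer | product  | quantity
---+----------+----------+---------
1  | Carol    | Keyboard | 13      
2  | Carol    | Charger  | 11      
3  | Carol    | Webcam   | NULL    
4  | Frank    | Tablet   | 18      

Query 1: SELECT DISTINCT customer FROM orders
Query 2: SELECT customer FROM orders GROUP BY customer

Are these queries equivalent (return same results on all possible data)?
Yes, equivalent

Both queries return: [('Carol',), ('Frank',)]

Reason: Both get unique customers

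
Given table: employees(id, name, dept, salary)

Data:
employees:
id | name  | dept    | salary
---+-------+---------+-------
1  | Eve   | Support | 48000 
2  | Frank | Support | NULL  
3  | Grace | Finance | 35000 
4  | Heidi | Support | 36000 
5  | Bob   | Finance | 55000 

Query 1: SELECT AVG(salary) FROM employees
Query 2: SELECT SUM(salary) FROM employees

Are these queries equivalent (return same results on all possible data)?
No, not equivalent

Query 1 returns: [(43500.0,)]
Query 2 returns: [(174000,)]

Reason: AVG vs SUM give different aggregate values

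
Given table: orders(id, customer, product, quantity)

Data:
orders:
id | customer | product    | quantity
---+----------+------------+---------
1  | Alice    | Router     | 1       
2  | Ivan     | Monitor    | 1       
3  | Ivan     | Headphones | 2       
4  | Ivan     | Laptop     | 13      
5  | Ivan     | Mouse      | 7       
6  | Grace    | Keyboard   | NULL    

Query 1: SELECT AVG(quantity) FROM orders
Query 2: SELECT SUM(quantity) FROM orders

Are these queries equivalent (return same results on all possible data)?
No, not equivalent

Query 1 returns: [(4.8,)]
Query 2 returns: [(24,)]

Reason: AVG vs SUM give different aggregate values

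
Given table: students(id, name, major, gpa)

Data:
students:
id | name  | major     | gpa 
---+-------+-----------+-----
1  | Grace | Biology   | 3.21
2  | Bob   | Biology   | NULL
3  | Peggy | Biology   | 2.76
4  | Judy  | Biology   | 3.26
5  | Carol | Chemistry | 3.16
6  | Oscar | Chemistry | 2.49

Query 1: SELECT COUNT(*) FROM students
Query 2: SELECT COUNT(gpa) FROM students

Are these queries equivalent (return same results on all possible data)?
No, not equivalent

Query 1 returns: [(6,)]
Query 2 returns: [(5,)]

Reason: COUNT(*) includes NULLs, COUNT(column) excludes them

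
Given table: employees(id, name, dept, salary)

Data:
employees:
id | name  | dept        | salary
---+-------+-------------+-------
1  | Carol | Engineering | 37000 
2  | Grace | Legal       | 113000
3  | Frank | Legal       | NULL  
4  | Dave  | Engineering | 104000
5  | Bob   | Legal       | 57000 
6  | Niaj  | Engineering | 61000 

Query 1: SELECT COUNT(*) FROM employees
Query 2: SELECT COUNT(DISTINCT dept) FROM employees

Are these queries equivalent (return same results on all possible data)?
No, not equivalent

Query 1 returns: [(6,)]
Query 2 returns: [(2,)]

Reason: COUNT(*) counts rows, COUNT(DISTINCT dept) counts unique depts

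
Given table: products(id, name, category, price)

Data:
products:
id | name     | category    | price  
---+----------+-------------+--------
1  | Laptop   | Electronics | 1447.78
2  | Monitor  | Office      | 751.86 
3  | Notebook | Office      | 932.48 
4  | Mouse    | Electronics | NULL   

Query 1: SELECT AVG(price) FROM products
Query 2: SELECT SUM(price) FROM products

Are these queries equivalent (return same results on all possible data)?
No, not equivalent

Query 1 returns: [(1044.04,)]
Query 2 returns: [(3132.12,)]

Reason: AVG vs SUM give different aggregate values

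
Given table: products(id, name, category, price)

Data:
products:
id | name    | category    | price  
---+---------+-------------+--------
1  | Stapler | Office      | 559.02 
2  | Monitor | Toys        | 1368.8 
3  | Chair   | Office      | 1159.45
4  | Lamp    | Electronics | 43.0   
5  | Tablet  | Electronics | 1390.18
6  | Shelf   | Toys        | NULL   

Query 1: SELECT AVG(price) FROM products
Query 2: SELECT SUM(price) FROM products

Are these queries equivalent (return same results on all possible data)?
No, not equivalent

Query 1 returns: [(904.0899999999999,)]
Query 2 returns: [(4520.45,)]

Reason: AVG vs SUM give different aggregate values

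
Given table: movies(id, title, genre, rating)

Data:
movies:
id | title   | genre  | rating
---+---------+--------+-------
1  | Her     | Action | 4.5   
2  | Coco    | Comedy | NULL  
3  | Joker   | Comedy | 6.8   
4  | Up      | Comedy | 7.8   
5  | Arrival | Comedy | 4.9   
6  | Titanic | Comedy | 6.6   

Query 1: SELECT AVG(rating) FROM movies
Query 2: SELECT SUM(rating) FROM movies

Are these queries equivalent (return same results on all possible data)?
No, not equivalent

Query 1 returns: [(6.12,)]
Query 2 returns: [(30.6,)]

Reason: AVG vs SUM give different aggregate values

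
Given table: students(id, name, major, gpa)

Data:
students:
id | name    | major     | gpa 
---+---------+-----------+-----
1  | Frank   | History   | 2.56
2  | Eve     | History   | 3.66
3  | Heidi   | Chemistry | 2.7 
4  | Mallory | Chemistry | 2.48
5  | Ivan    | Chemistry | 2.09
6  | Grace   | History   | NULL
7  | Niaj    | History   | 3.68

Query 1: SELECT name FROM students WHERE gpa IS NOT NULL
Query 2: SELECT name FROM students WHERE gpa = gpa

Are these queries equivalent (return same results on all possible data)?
Yes, equivalent

Both queries return: [('Eve',), ('Frank',), ('Heidi',), ('Ivan',), ('Mallory',), ('Niaj',)]

Reason: IS NOT NULL vs self-equality (both exclude NULLs)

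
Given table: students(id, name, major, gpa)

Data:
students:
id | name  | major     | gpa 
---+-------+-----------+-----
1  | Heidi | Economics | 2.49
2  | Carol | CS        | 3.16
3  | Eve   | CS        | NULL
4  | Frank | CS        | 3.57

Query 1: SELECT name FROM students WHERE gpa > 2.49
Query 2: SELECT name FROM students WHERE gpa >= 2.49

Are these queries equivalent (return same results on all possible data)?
No, not equivalent

Query 1 returns: [('Carol',), ('Frank',)]
Query 2 returns: [('Heidi',), ('Carol',), ('Frank',)]

Reason: > vs >= gives different results when gpa = 2.49 exists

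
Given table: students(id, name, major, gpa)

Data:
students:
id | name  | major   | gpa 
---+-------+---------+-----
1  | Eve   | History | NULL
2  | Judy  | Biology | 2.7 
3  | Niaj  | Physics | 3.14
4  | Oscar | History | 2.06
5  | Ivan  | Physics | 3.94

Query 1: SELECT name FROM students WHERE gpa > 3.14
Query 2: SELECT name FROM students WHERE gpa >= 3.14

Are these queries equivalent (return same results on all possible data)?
No, not equivalent

Query 1 returns: [('Ivan',)]
Query 2 returns: [('Niaj',), ('Ivan',)]

Reason: > vs >= gives different results when gpa = 3.14 exists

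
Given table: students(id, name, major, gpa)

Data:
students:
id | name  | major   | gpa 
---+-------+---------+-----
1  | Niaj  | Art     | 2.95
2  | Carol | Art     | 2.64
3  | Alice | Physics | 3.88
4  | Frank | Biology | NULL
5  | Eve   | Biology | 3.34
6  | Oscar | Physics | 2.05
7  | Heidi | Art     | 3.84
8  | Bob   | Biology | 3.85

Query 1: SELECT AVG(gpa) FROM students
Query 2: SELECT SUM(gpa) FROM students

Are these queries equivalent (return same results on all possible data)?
No, not equivalent

Query 1 returns: [(3.2214285714285715,)]
Query 2 returns: [(22.55,)]

Reason: AVG vs SUM give different aggregate values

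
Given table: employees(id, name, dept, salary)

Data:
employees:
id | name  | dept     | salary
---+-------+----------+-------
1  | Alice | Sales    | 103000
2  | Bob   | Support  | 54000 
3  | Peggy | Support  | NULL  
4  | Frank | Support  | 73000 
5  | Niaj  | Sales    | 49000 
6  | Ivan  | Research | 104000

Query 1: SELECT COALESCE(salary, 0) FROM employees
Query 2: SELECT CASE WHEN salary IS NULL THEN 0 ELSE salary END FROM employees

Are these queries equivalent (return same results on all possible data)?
Yes, equivalent

Both queries return: [(0,), (49000,), (54000,), (73000,), (103000,), (104000,)]

Reason: COALESCE vs CASE for NULL handling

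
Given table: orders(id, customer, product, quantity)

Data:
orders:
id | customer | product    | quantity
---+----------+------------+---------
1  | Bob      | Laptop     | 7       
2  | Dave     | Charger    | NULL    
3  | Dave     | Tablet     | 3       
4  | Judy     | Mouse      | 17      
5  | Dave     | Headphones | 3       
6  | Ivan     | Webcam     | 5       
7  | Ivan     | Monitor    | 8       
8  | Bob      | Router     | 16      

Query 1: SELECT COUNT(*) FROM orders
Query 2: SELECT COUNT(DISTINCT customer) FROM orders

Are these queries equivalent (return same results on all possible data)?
No, not equivalent

Query 1 returns: [(8,)]
Query 2 returns: [(4,)]

Reason: COUNT(*) counts rows, COUNT(DISTINCT customer) counts unique customers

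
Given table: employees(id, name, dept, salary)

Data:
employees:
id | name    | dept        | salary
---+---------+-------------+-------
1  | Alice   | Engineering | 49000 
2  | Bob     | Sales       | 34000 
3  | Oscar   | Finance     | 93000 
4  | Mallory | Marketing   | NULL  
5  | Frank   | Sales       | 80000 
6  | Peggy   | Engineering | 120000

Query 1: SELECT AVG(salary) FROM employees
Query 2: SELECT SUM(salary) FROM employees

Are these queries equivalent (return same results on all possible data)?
No, not equivalent

Query 1 returns: [(75200.0,)]
Query 2 returns: [(376000,)]

Reason: AVG vs SUM give different aggregate values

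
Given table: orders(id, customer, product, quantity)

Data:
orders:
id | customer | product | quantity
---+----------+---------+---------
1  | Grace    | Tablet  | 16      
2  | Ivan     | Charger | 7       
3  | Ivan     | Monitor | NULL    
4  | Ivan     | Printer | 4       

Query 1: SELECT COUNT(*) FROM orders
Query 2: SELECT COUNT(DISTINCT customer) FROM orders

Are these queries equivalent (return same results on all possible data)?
No, not equivalent

Query 1 returns: [(4,)]
Query 2 returns: [(2,)]

Reason: COUNT(*) counts rows, COUNT(DISTINCT customer) counts unique customers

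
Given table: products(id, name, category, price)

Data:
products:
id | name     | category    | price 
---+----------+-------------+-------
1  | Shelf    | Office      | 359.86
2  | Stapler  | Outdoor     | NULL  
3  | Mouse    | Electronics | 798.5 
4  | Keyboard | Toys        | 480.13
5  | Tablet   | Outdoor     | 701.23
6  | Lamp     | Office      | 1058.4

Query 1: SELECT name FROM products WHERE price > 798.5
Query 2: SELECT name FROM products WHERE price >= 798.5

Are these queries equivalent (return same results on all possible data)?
No, not equivalent

Query 1 returns: [('Lamp',)]
Query 2 returns: [('Mouse',), ('Lamp',)]

Reason: > vs >= gives different results when price = 798.5 exists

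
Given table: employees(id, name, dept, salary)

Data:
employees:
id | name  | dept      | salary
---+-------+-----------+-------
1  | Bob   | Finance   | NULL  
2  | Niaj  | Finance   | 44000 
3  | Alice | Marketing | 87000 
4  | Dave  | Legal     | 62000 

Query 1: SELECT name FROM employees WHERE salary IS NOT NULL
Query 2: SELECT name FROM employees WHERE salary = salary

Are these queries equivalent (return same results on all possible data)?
Yes, equivalent

Both queries return: [('Alice',), ('Dave',), ('Niaj',)]

Reason: IS NOT NULL vs self-equality (both exclude NULLs)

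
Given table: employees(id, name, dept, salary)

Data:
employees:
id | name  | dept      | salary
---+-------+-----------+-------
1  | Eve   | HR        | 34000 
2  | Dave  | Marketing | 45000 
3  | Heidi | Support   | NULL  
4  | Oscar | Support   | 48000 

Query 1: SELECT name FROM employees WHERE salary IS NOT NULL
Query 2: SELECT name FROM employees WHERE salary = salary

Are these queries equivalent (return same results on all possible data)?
Yes, equivalent

Both queries return: [('Dave',), ('Eve',), ('Oscar',)]

Reason: IS NOT NULL vs self-equality (both exclude NULLs)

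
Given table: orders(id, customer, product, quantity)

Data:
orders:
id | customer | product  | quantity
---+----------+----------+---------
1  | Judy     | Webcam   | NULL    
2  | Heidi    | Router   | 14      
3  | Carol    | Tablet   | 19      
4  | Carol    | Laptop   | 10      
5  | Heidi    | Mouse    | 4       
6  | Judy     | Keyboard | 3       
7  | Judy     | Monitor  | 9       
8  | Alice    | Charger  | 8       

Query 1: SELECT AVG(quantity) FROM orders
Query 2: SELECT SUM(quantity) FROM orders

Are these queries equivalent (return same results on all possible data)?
No, not equivalent

Query 1 returns: [(9.571428571428571,)]
Query 2 returns: [(67,)]

Reason: AVG vs SUM give different aggregate values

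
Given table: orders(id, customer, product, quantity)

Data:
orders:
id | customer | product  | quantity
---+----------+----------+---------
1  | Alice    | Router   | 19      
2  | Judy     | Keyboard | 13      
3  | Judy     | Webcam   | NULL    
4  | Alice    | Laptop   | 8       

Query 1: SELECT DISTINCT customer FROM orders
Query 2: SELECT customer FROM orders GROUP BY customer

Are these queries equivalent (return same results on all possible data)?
Yes, equivalent

Both queries return: [('Alice',), ('Judy',)]

Reason: Both get unique customers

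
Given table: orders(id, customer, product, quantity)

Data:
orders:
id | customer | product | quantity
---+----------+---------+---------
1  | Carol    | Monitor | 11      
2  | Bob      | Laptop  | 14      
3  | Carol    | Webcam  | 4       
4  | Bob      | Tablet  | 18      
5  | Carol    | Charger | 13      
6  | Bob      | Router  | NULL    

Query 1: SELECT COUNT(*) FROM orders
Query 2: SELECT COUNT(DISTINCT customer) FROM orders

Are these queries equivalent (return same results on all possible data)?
No, not equivalent

Query 1 returns: [(6,)]
Query 2 returns: [(2,)]

Reason: COUNT(*) counts rows, COUNT(DISTINCT customer) counts unique customers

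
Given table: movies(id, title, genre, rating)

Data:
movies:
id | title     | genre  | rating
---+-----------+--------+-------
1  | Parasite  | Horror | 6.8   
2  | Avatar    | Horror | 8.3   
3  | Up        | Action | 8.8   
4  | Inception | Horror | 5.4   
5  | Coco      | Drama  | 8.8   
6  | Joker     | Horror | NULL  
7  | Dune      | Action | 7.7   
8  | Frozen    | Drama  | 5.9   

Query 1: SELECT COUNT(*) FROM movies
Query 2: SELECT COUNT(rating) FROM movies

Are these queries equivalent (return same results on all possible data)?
No, not equivalent

Query 1 returns: [(8,)]
Query 2 returns: [(7,)]

Reason: COUNT(*) includes NULLs, COUNT(column) excludes them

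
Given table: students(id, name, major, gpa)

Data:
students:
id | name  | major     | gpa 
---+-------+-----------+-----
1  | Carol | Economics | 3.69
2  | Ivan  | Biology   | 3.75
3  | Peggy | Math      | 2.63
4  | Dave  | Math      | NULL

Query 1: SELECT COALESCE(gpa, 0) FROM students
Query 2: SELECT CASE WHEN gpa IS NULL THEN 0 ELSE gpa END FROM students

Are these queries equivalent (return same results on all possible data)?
Yes, equivalent

Both queries return: [(0,), (2.63,), (3.69,), (3.75,)]

Reason: COALESCE vs CASE for NULL handling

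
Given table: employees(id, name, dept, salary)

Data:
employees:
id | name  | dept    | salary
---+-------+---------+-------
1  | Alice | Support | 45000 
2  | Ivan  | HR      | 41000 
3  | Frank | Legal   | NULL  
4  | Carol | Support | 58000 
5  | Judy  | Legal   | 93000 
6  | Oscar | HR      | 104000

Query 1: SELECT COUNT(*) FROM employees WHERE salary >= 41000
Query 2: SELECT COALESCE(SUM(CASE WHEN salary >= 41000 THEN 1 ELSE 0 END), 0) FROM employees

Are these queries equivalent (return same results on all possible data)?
Yes, equivalent

Both queries return: [(5,)]

Reason: COUNT with WHERE vs conditional SUM (COALESCE handles empty-table NULL)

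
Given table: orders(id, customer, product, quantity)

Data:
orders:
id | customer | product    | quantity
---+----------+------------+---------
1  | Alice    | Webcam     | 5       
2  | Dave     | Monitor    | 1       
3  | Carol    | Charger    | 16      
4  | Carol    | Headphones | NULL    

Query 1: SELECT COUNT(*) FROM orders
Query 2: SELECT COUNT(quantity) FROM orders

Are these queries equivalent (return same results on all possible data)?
No, not equivalent

Query 1 returns: [(4,)]
Query 2 returns: [(3,)]

Reason: COUNT(*) includes NULLs, COUNT(column) excludes them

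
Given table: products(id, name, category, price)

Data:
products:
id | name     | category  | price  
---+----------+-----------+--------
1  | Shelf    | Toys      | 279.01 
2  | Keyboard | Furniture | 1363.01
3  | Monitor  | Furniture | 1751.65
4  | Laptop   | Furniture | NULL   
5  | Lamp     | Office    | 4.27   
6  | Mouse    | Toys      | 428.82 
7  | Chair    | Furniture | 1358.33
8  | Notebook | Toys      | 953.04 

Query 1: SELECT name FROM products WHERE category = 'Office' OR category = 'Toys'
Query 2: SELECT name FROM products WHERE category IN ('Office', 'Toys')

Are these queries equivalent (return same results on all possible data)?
Yes, equivalent

Both queries return: [('Lamp',), ('Mouse',), ('Notebook',), ('Shelf',)]

Reason: OR vs IN are equivalent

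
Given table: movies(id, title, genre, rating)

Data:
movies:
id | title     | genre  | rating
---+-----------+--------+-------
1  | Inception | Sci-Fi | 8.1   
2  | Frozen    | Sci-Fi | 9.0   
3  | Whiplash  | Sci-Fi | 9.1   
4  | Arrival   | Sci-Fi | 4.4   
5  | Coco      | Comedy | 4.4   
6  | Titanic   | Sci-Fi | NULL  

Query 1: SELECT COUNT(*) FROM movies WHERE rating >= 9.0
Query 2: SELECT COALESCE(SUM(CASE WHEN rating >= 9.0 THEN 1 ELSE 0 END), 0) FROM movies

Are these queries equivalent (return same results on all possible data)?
Yes, equivalent

Both queries return: [(2,)]

Reason: COUNT with WHERE vs conditional SUM (COALESCE handles empty-table NULL)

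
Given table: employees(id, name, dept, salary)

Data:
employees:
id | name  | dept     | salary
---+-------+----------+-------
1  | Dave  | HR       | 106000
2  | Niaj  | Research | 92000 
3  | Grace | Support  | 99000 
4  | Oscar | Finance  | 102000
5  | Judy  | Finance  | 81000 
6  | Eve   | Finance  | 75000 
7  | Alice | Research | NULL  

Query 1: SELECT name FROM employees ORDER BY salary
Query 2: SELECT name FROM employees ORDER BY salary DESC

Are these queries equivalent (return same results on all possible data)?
No, not equivalent

Query 1 returns: [('Alice',), ('Eve',), ('Judy',), ('Niaj',), ('Grace',), ('Oscar',), ('Dave',)]
Query 2 returns: [('Dave',), ('Oscar',), ('Grace',), ('Niaj',), ('Judy',), ('Eve',), ('Alice',)]

Reason: ASC vs DESC gives opposite ordering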